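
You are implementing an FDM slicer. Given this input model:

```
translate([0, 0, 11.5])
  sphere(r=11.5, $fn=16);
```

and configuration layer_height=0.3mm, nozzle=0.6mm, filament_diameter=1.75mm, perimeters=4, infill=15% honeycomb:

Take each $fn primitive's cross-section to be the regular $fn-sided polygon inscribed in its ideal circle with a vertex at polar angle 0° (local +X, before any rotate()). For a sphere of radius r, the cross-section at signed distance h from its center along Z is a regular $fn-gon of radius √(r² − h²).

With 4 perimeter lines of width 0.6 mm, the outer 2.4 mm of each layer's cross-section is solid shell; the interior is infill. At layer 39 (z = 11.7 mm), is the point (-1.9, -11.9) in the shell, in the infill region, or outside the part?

outside

At z = 11.7 mm: the r=11.5 sphere slices to a regular 16-gon of circumradius 11.498 (√(r²−h²) with h=0.2 from center). Overall, the cross-section is a single solid region. The nearest boundary edge runs (-4.40, -10.62)→(-0.00, -11.50); distance from the point to it = 0.76 mm. The point is not inside any of the regions above, so it lies outside the cross-section (0.76 mm from the nearest boundary).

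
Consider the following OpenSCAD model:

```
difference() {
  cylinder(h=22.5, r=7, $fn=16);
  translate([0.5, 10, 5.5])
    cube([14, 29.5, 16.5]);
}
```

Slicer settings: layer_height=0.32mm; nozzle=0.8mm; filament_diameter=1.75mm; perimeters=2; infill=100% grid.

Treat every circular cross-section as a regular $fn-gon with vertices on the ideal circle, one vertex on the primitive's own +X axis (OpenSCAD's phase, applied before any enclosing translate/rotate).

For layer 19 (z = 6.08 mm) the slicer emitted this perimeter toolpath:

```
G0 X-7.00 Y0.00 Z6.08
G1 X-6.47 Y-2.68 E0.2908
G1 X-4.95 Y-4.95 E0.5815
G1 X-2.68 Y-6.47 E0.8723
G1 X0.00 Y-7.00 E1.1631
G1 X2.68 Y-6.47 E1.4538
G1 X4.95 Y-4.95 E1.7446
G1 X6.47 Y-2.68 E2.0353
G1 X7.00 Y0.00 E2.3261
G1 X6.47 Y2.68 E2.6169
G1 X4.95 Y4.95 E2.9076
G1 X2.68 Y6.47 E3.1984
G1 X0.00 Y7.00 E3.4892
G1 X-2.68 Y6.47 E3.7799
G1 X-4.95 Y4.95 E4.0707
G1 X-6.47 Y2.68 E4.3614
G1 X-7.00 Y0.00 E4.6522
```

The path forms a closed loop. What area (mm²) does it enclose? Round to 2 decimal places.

Apply the shoelace formula to the sequence of (X, Y) vertices; enclosed area = 150.08 mm².

150.08 mm²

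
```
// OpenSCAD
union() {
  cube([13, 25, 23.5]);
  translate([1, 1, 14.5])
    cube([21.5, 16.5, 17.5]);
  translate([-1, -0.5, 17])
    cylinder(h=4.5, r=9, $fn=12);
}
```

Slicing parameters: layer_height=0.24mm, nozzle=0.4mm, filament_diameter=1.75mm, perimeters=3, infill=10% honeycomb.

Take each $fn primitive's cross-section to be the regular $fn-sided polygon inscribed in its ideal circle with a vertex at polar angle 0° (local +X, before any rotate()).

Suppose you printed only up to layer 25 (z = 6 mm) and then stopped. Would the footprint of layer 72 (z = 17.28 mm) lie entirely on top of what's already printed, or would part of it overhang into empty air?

Compare the two slices. At z = 6: the 13×25 cube contributes its full rectangle (area 325.00 mm²); the cube at (1, 1) is absent (z outside [14.5, 32]); the cylinder at (-1, -0.5) is absent (z outside [17, 21.5]); Merging all regions: only the 13×25 cube is present, so the union is just that shape — area = 325.00 mm². At z = 17.28: the cube is present — its section is the full 13×25 rectangle (area 325.00 mm²); the cube at (1, 1) is present — its section is the full 21.5×16.5 rectangle (area 354.75 mm²); the r=9 cylinder at (-1, -0.5) contributes a regular 12-gon of circumradius 9 (area = (12/2)·9.000²·sin(360°/12) = 243.00 mm²); Merging all regions: the regions partially overlap — summed areas 922.75 mm² minus the doubly-counted overlap 245.92 mm² gives 676.83 mm² — area = 676.83 mm². Checking containment: at z = 17.28 the cross-section extends beyond the z = 6 cross-section by about 351.83 mm².

part overhangs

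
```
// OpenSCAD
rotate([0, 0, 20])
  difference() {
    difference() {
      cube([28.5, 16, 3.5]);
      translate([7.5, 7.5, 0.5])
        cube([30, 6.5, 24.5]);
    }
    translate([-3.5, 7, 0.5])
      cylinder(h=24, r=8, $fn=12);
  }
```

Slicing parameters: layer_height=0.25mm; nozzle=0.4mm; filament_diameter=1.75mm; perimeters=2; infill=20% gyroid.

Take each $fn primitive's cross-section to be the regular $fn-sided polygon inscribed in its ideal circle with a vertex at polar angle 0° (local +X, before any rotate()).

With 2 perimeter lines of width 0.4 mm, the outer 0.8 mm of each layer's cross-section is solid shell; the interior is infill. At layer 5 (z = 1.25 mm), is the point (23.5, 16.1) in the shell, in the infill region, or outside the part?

At z = 1.25 mm: the 28.5×16 cube contributes its full rectangle; the cube at (7.5, 7.5) (footprint 30×6.5) is included at this height; After the difference (first − rest): starting from the 28.5×16 cube, the 30×6.5 cube at (7.5, 7.5) partially overlaps it — only the 136.50 mm² overlap (of its 195.00 mm²) is removed, clipping the outline — 1 connected region; the cylinder at (-3.5, 7): section is a regular 12-gon, circumradius r=8; Subtracting the remaining from the first: starting from that combined region, the r=8 cylinder at (-3.5, 7) partially overlaps it — only the 43.28 mm² overlap (of its 192.00 mm²) is removed, clipping the outline — 1 connected region; (rotated 20° about Z; rotation is an isometry so areas/perimeters/island counts are preserved). Overall, the cross-section is a single solid region. Undo the 20° rotation: the query point maps to (27.589, 7.092) in the un-rotated model frame. The nearest boundary edge runs (7.50, 7.50)→(28.50, 7.50); distance from the point to it = 0.41 mm. The point is inside the cross-section, 0.41 mm from the nearest boundary — within the 0.8 mm shell band (2 × 0.4).

shell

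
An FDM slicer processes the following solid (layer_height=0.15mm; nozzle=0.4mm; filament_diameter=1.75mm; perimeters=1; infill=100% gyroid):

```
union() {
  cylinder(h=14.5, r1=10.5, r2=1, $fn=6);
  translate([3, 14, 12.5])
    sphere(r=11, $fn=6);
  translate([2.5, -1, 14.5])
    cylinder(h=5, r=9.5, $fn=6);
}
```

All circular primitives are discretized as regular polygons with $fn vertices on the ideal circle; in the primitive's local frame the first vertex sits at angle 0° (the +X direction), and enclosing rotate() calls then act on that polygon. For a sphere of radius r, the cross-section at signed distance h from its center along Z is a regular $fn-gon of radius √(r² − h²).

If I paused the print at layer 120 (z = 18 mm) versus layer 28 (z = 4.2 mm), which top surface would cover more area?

layer 120 (z = 18 mm)

Layer 120 (z = 18): the cone is not intersected at this z (z outside [0, 14.5]); the sphere at (3, 14): section is a regular 6-gon, circumradius = √(r²−h²) = √(11²−5.5²) = 9.526 (area = (6/2)·9.526²·sin(360°/6) = 235.78 mm²); the cylinder at (2.5, -1): section is a regular 6-gon, circumradius r=9.5 (area = (6/2)·9.500²·sin(360°/6) = 234.48 mm²); Taking the union: the regions partially overlap — summed areas 470.25 mm² minus the doubly-counted overlap 14.47 mm² gives 455.79 mm² — area = 455.79 mm². So its area = 455.79 mm². Layer 28 (z = 4.2): the cone (r1=10.5→r2=1) has section circumradius 7.748 here — a regular 6-gon (area = (6/2)·7.748²·sin(360°/6) = 155.98 mm²); the r=11 sphere at (3, 14) contributes a regular 6-gon of circumradius √(11²−8.3²) = 7.219 (area = (6/2)·7.219²·sin(360°/6) = 135.39 mm²); the cylinder at (2.5, -1) does not reach this height (z outside [14.5, 19.5]); Taking the union: the 2 present regions are separate (no shared area or edge), so areas and boundary lengths simply add and each stays a separate island — area = 291.36 mm². So its area = 291.36 mm². Layer 120 is larger (455.79 vs 291.36 mm²).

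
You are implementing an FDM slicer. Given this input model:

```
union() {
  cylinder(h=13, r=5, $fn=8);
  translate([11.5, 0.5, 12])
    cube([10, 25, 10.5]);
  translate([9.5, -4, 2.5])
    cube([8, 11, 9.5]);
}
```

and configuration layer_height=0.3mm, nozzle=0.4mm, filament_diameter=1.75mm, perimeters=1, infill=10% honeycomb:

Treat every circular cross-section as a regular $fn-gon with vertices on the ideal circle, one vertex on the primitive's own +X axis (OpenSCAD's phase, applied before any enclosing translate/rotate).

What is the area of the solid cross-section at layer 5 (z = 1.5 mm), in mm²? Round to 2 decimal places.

At z = 1.5 mm: the cylinder: section is a regular 8-gon, circumradius r=5 (area = (8/2)·5.000²·sin(360°/8) = 70.71 mm²); the cube at (11.5, 0.5) is not intersected at this z (z outside [12, 22.5]); the cube at (9.5, -4) is not intersected at this z (z outside [2.5, 12]); Combining (union): only the r=5 cylinder is present, so the union is just that shape — area = 70.71 mm². Overall, the cross-section is a single solid region. Net area = 70.71 mm².

70.71 mm²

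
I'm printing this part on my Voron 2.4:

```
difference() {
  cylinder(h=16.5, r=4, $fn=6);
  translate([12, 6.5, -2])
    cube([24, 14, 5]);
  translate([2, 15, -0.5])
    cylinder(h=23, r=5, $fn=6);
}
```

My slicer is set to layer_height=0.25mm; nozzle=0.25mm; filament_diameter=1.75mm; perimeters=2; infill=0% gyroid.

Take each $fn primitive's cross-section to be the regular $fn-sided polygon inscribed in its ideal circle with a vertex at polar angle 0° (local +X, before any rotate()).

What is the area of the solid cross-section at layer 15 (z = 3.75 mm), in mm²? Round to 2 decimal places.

At z = 3.75 mm: the r=4 cylinder contributes a regular 6-gon of circumradius 4 (area = (6/2)·4.000²·sin(360°/6) = 41.57 mm²); the cube at (12, 6.5) does not reach this height (z outside [-2, 3]); the r=5 cylinder at (2, 15) gives a regular 6-gon of circumradius 5 (constant along its height) (area = (6/2)·5.000²·sin(360°/6) = 64.95 mm²); After the difference (first − rest): starting from the r=4 cylinder (41.57 mm²), the r=5 cylinder at (2, 15) misses the remaining region (no effect) — area = 41.57 mm². Overall, the cross-section is a single solid region. Net area = 41.57 mm².

41.57 mm²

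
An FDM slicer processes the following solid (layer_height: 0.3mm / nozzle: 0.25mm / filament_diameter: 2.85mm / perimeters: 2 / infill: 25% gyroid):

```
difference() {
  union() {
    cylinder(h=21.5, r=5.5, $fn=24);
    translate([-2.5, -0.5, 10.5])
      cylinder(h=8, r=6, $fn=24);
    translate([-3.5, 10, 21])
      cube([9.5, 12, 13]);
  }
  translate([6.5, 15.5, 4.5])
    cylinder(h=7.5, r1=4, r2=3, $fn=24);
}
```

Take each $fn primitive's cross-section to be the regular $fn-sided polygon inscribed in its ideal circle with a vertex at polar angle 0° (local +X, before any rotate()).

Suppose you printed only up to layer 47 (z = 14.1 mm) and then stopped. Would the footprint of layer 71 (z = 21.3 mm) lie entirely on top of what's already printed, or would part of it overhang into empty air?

Compare the two slices. At z = 14.1: the cylinder: section is a regular 24-gon, circumradius r=5.5 (area = (24/2)·5.500²·sin(360°/24) = 93.95 mm²); the cylinder at (-2.5, -0.5): section is a regular 24-gon, circumradius r=6 (area = (24/2)·6.000²·sin(360°/24) = 111.81 mm²); the cube at (-3.5, 10) does not reach this height (z outside [21, 34]); Merging all regions: the regions partially overlap — summed areas 205.76 mm² minus the doubly-counted overlap 73.40 mm² gives 132.36 mm² — area = 132.36 mm²; the cone at (6.5, 15.5) does not reach this height (z outside [4.5, 12]); After the difference (first − rest): none of the subtracted shapes is present at this height, so the result so far is unchanged — area = 132.36 mm². At z = 21.3: the r=5.5 cylinder gives a regular 24-gon of circumradius 5.5 (constant along its height) (area = (24/2)·5.500²·sin(360°/24) = 93.95 mm²); the cylinder at (-2.5, -0.5) does not reach this height (z outside [10.5, 18.5]); the cube at (-3.5, 10) is present — its section is the full 9.5×12 rectangle (area 114.00 mm²); Merging all regions: the 2 present regions are separate (no shared area or edge), so areas and boundary lengths simply add and each stays a separate island — area = 207.95 mm²; the cone at (6.5, 15.5) is absent (z outside [4.5, 12]); After the difference (first − rest): none of the subtracted shapes is present at this height, so that combined region is unchanged — area = 207.95 mm². Checking containment: at z = 21.3 the cross-section extends beyond the z = 14.1 cross-section by about 114.00 mm².

part overhangs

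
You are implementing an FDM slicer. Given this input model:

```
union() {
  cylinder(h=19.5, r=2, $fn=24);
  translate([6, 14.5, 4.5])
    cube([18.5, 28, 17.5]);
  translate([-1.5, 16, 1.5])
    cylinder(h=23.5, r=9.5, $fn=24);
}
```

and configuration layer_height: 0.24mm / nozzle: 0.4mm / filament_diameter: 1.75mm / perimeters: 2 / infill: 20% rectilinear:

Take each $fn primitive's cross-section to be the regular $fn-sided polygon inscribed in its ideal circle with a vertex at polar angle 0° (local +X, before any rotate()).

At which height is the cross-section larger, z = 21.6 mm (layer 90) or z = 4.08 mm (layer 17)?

layer 90 (z = 21.6 mm)

Layer 90 (z = 21.6): the cylinder is not intersected at this z (z outside [0, 19.5]); the cube at (6, 14.5) is present — its section is the full 18.5×28 rectangle (area 518.00 mm²); the r=9.5 cylinder at (-1.5, 16) gives a regular 24-gon of circumradius 9.5 (constant along its height) (area = (24/2)·9.500²·sin(360°/24) = 280.30 mm²); Taking the union: the regions partially overlap — summed areas 798.30 mm² minus the doubly-counted overlap 10.47 mm² gives 787.83 mm² — area = 787.83 mm². So its area = 787.83 mm². Layer 17 (z = 4.08): the r=2 cylinder gives a regular 24-gon of circumradius 2 (constant along its height) (area = (24/2)·2.000²·sin(360°/24) = 12.42 mm²); the cube at (6, 14.5) is absent (z outside [4.5, 22]); the r=9.5 cylinder at (-1.5, 16) contributes a regular 24-gon of circumradius 9.5 (area = (24/2)·9.500²·sin(360°/24) = 280.30 mm²); Taking the union: the 2 present regions are separate (no shared area or edge), so areas and boundary lengths simply add and each stays a separate island — area = 292.72 mm². So its area = 292.72 mm². Layer 90 is larger (787.83 vs 292.72 mm²).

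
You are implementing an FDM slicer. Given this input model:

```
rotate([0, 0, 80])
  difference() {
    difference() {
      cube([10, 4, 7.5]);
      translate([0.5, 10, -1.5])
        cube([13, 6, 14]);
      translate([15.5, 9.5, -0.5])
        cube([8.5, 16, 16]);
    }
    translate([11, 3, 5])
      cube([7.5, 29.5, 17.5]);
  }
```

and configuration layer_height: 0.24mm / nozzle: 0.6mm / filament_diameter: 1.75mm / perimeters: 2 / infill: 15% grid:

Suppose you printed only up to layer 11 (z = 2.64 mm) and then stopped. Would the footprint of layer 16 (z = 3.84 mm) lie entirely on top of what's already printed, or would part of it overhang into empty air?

Compare the two slices. At z = 2.64: the cube is present — its section is the full 10×4 rectangle (area 40.00 mm²); the 13×6 cube at (0.5, 10) contributes its full rectangle (area 78.00 mm²); the cube at (15.5, 9.5) (footprint 8.5×16) is included at this height (area 136.00 mm²); Taking the first minus the rest: starting from the 10×4 cube (40.00 mm²), the 13×6 cube at (0.5, 10) misses the remaining region (no effect); the 8.5×16 cube at (15.5, 9.5) misses the remaining region (no effect) — area = 40.00 mm²; the cube at (11, 3) is absent (z outside [5, 22.5]); Subtracting the remaining from the first: none of the subtracted shapes is present at this height, so that combined region is unchanged — area = 40.00 mm²; (rotated 80° about Z; rotation is an isometry so areas/perimeters/island counts are preserved). At z = 3.84: the cube (footprint 10×4) is included at this height (area 40.00 mm²); the cube at (0.5, 10) is present — its section is the full 13×6 rectangle (area 78.00 mm²); the cube at (15.5, 9.5) is present — its section is the full 8.5×16 rectangle (area 136.00 mm²); After the difference (first − rest): starting from the 10×4 cube (40.00 mm²), the 13×6 cube at (0.5, 10) misses the remaining region (no effect); the 8.5×16 cube at (15.5, 9.5) misses the remaining region (no effect) — area = 40.00 mm²; the cube at (11, 3) is absent (z outside [5, 22.5]); After the difference (first − rest): none of the subtracted shapes is present at this height, so the result so far is unchanged — area = 40.00 mm²; (rotated 80° about Z; rotation is an isometry so areas/perimeters/island counts are preserved). Checking containment: the cross-section at z = 3.84 is a subset of the cross-section at z = 2.64.

entirely on top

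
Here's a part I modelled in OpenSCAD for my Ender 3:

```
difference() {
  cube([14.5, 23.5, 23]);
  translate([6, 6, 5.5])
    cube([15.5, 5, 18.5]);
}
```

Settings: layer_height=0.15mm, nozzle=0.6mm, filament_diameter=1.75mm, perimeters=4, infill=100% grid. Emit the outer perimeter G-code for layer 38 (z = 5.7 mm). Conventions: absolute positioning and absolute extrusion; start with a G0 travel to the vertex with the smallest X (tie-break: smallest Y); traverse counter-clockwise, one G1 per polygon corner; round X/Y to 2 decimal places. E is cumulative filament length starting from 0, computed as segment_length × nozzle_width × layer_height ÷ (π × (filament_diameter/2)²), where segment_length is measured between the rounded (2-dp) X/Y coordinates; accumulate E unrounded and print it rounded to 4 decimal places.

G0 X0.00 Y0.00 Z5.70
G1 X14.50 Y0.00 E0.5426
G1 X14.50 Y6.00 E0.7671
G1 X6.00 Y6.00 E1.0851
G1 X6.00 Y11.00 E1.2722
G1 X14.50 Y11.00 E1.5903
G1 X14.50 Y23.50 E2.0580
G1 X0.00 Y23.50 E2.6005
G1 X0.00 Y0.00 E3.4798

At z = 5.7 mm: the cube is present — its section is the full 14.5×23.5 rectangle; the cube at (6, 6) (footprint 15.5×5) is included at this height; Subtracting the remaining from the first: starting from the 14.5×23.5 cube, the 15.5×5 cube at (6, 6) partially overlaps it — only the 42.50 mm² overlap (of its 77.50 mm²) is removed, clipping the outline — 1 connected region. The outline is a single polygon with 8 vertices. Extrusion per mm of travel: 0.6 × 0.15 / (π × 0.875²) = 0.037418. Accumulating E over each segment gives final E = 3.4798.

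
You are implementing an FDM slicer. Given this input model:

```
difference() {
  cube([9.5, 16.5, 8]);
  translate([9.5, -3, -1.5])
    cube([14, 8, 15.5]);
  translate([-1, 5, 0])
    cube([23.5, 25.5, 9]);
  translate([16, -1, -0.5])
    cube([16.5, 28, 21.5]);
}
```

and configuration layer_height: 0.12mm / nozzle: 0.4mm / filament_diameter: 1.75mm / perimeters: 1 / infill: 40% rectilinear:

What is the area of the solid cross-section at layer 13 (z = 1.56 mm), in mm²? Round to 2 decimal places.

47.50 mm²

At z = 1.56 mm: the cube is present — its section is the full 9.5×16.5 rectangle (area 156.75 mm²); the 14×8 cube at (9.5, -3) contributes its full rectangle (area 112.00 mm²); the 23.5×25.5 cube at (-1, 5) contributes its full rectangle (area 599.25 mm²); the 16.5×28 cube at (16, -1) contributes its full rectangle (area 462.00 mm²); After the difference (first − rest): starting from the 9.5×16.5 cube (156.75 mm²), the 14×8 cube at (9.5, -3) misses the remaining region (no effect); the 23.5×25.5 cube at (-1, 5) partially overlaps it — only the 109.25 mm² overlap (of its 599.25 mm²) is removed, clipping the outline; the 16.5×28 cube at (16, -1) misses the remaining region (no effect) — area = 47.50 mm². Overall, the cross-section is a single solid region. Net area = 47.50 mm².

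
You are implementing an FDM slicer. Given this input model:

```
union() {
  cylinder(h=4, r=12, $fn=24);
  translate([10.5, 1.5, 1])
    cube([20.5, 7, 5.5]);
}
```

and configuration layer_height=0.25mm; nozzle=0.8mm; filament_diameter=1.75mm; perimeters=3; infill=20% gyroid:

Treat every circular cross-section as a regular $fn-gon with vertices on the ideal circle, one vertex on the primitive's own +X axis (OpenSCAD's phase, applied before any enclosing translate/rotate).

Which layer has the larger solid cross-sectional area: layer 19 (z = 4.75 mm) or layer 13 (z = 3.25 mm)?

layer 13 (z = 3.25 mm)

Layer 19 (z = 4.75): the cylinder is not intersected at this z (z outside [0, 4]); the 20.5×7 cube at (10.5, 1.5) contributes its full rectangle (area 143.50 mm²); Combining (union): only the 20.5×7 cube at (10.5, 1.5) is present, so the union is just that shape — area = 143.50 mm². So its area = 143.50 mm². Layer 13 (z = 3.25): the r=12 cylinder contributes a regular 24-gon of circumradius 12 (area = (24/2)·12.000²·sin(360°/24) = 447.24 mm²); the cube at (10.5, 1.5) (footprint 20.5×7) is included at this height (area 143.50 mm²); Merging all regions: the regions partially overlap — summed areas 590.74 mm² minus the doubly-counted overlap 3.36 mm² gives 587.38 mm² — area = 587.38 mm². So its area = 587.38 mm². Layer 13 is larger (587.38 vs 143.50 mm²).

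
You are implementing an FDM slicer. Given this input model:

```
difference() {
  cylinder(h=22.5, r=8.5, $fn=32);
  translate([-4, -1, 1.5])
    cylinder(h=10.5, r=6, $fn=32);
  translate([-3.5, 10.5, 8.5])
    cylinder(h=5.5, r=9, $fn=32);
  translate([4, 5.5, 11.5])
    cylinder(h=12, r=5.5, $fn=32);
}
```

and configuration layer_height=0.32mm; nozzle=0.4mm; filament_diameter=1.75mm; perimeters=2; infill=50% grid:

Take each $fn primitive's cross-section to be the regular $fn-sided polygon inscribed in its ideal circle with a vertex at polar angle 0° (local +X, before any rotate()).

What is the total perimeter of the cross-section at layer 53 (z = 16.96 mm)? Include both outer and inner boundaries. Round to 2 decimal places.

At z = 16.96 mm: the r=8.5 cylinder contributes a regular 32-gon of circumradius 8.5 (perimeter = 2·32·8.500·sin(180°/32) = 53.32 mm); the cylinder at (-4, -1) is absent (z outside [1.5, 12]); the cylinder at (-3.5, 10.5) is not intersected at this z (z outside [8.5, 14]); the r=5.5 cylinder at (4, 5.5) contributes a regular 32-gon of circumradius 5.5 (perimeter = 2·32·5.500·sin(180°/32) = 34.50 mm); Subtracting the remaining from the first: starting from the r=8.5 cylinder, the r=5.5 cylinder at (4, 5.5) partially overlaps it — only the 58.58 mm² overlap (of its 94.42 mm²) is removed, clipping the outline — boundary = 57.97 mm. Overall, the cross-section is a single solid region. Total boundary length (outer) = 57.97 mm.

57.97 mm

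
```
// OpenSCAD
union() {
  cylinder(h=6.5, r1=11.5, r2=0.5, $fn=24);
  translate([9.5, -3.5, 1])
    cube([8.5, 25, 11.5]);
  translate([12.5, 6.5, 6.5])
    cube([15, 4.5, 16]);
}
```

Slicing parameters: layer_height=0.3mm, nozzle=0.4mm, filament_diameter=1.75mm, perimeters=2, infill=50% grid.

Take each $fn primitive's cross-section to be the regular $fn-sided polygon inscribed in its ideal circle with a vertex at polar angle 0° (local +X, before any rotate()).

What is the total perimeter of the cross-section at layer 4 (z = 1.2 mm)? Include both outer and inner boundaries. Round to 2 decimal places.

At z = 1.2 mm: the cone contributes a regular 24-gon of circumradius 9.469 (interpolated between r1=11.5 and r2=0.5 at t=0.185) (perimeter = 2·24·9.469·sin(180°/24) = 59.33 mm); the cube at (9.5, -3.5) (footprint 8.5×25) is included at this height (perimeter 67.00 mm); the cube at (12.5, 6.5) is not intersected at this z (z outside [6.5, 22.5]); Taking the union: the 2 present regions are separate (no shared area or edge), so areas and boundary lengths simply add and each stays a separate island — boundary = 126.33 mm. Overall, the cross-section has 2 separate islands. Total boundary length (outer) = 126.33 mm.

126.33 mm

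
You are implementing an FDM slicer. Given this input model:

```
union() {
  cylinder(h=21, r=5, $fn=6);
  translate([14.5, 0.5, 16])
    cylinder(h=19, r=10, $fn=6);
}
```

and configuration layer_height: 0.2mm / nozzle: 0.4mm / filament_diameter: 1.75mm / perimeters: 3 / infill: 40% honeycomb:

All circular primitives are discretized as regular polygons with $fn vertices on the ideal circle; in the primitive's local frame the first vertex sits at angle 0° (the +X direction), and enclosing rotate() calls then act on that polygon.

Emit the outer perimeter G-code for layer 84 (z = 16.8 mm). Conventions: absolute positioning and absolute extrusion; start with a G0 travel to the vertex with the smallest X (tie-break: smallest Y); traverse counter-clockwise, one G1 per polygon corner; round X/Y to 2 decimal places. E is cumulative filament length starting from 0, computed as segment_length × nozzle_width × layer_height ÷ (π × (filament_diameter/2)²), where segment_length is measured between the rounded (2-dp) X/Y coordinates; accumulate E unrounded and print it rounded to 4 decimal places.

G0 X-5.00 Y0.00 Z16.80
G1 X-2.50 Y-4.33 E0.1663
G1 X2.50 Y-4.33 E0.3326
G1 X4.89 Y-0.18 E0.4919
G1 X9.50 Y-8.16 E0.7984
G1 X19.50 Y-8.16 E1.1310
G1 X24.50 Y0.50 E1.4636
G1 X19.50 Y9.16 E1.7962
G1 X9.50 Y9.16 E2.1288
G1 X4.61 Y0.68 E2.4544
G1 X2.50 Y4.33 E2.5946
G1 X-2.50 Y4.33 E2.7609
G1 X-5.00 Y0.00 E2.9272

At z = 16.8 mm: the cylinder: section is a regular 6-gon, circumradius r=5; the r=10 cylinder at (14.5, 0.5) contributes a regular 6-gon of circumradius 10; Taking the union: the regions partially overlap (shared area 0.14 mm²), so overlapping operands fuse into one piece — 1 connected region. The outline is a single polygon with 12 vertices. Extrusion per mm of travel: 0.4 × 0.2 / (π × 0.875²) = 0.033260. Accumulating E over each segment gives final E = 2.9272.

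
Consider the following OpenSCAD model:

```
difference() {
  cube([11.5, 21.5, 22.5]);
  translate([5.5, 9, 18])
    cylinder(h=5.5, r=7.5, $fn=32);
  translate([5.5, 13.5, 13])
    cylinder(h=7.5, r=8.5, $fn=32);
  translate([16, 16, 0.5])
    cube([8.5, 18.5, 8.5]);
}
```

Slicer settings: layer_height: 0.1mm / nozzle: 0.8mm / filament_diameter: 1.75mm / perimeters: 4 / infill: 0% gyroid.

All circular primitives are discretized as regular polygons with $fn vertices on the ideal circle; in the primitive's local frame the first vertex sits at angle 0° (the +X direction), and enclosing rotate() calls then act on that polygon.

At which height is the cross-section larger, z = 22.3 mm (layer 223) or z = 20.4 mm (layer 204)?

Layer 223 (z = 22.3): the 11.5×21.5 cube contributes its full rectangle (area 247.25 mm²); the r=7.5 cylinder at (5.5, 9) gives a regular 32-gon of circumradius 7.5 (constant along its height) (area = (32/2)·7.500²·sin(360°/32) = 175.58 mm²); the cylinder at (5.5, 13.5) does not reach this height (z outside [13, 20.5]); the cube at (16, 16) is not intersected at this z (z outside [0.5, 9]); After the difference (first − rest): starting from the 11.5×21.5 cube (247.25 mm²), the r=7.5 cylinder at (5.5, 9) partially overlaps it — only the 152.88 mm² overlap (of its 175.58 mm²) is removed, clipping the outline — area = 94.37 mm². So its area = 94.37 mm². Layer 204 (z = 20.4): the cube is present — its section is the full 11.5×21.5 rectangle (area 247.25 mm²); the r=7.5 cylinder at (5.5, 9) gives a regular 32-gon of circumradius 7.5 (constant along its height) (area = (32/2)·7.500²·sin(360°/32) = 175.58 mm²); the r=8.5 cylinder at (5.5, 13.5) gives a regular 32-gon of circumradius 8.5 (constant along its height) (area = (32/2)·8.500²·sin(360°/32) = 225.52 mm²); the cube at (16, 16) is not intersected at this z (z outside [0.5, 9]); Subtracting the remaining from the first: starting from the 11.5×21.5 cube (247.25 mm²), the r=7.5 cylinder at (5.5, 9) partially overlaps it — only the 152.88 mm² overlap (of its 175.58 mm²) is removed, clipping the outline; the r=8.5 cylinder at (5.5, 13.5) partially overlaps it — only the 62.82 mm² overlap (of its 225.52 mm²) is removed, clipping the outline — area = 31.55 mm². So its area = 31.55 mm². Layer 223 is larger (94.37 vs 31.55 mm²).

layer 223 (z = 22.3 mm)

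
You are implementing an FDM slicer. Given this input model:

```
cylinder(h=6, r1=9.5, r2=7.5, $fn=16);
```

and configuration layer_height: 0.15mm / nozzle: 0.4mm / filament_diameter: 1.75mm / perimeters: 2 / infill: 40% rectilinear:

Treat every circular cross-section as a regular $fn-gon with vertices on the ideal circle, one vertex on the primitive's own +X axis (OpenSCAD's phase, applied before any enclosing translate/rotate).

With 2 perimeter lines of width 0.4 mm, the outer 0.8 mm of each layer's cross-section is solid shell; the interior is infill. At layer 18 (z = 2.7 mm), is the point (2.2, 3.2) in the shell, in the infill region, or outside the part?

At z = 2.7 mm: the cone (r1=9.5→r2=7.5) has section circumradius 8.600 here — a regular 16-gon. Overall, the cross-section is a single solid region. The nearest boundary edge runs (6.08, 6.08)→(3.29, 7.95); distance from the point to it = 4.55 mm. The point is inside the cross-section and 4.55 mm from the nearest boundary — more than the 0.8 mm shell width (2 × 0.4), so it's in the infill interior.

infill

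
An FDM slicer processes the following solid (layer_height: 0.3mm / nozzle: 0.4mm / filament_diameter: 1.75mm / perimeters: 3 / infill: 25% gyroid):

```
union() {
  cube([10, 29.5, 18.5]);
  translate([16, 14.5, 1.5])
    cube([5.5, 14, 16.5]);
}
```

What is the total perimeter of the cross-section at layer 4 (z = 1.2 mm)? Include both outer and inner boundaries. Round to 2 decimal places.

At z = 1.2 mm: the 10×29.5 cube contributes its full rectangle (perimeter 79.00 mm); the cube at (16, 14.5) is not intersected at this z (z outside [1.5, 18]); Merging all regions: only the 10×29.5 cube is present, so the union is just that shape — boundary = 79.00 mm. Overall, the cross-section is a single solid region. Total boundary length (outer) = 79.00 mm.

79.00 mm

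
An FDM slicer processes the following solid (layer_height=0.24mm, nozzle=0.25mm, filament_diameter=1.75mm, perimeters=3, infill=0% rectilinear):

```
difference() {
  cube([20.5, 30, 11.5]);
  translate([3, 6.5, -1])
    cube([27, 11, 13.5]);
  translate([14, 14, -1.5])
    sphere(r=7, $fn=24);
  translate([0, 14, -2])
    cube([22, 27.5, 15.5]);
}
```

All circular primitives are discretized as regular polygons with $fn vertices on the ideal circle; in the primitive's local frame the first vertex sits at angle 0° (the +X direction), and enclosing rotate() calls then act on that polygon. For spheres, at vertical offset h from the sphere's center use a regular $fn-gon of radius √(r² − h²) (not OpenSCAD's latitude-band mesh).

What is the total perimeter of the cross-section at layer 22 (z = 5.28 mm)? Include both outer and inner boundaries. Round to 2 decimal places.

At z = 5.28 mm: the 20.5×30 cube contributes its full rectangle (perimeter 101.00 mm); the 27×11 cube at (3, 6.5) contributes its full rectangle (perimeter 76.00 mm); the r=7 sphere at (14, 14) slices to a regular 24-gon of circumradius 1.741 (√(r²−h²) with h=6.78 from center) (perimeter = 2·24·1.741·sin(180°/24) = 10.91 mm); the cube at (0, 14) (footprint 22×27.5) is included at this height (perimeter 99.00 mm); Subtracting the remaining from the first: starting from the 20.5×30 cube, the 27×11 cube at (3, 6.5) partially overlaps it — only the 192.50 mm² overlap (of its 297.00 mm²) is removed, clipping the outline; the r=7 sphere at (14, 14) misses the remaining region (no effect); the 22×27.5 cube at (0, 14) partially overlaps it — only the 266.75 mm² overlap (of its 605.00 mm²) is removed, clipping the outline — boundary = 69.00 mm. Overall, the cross-section is a single solid region. Total boundary length (outer) = 69.00 mm.

69.00 mm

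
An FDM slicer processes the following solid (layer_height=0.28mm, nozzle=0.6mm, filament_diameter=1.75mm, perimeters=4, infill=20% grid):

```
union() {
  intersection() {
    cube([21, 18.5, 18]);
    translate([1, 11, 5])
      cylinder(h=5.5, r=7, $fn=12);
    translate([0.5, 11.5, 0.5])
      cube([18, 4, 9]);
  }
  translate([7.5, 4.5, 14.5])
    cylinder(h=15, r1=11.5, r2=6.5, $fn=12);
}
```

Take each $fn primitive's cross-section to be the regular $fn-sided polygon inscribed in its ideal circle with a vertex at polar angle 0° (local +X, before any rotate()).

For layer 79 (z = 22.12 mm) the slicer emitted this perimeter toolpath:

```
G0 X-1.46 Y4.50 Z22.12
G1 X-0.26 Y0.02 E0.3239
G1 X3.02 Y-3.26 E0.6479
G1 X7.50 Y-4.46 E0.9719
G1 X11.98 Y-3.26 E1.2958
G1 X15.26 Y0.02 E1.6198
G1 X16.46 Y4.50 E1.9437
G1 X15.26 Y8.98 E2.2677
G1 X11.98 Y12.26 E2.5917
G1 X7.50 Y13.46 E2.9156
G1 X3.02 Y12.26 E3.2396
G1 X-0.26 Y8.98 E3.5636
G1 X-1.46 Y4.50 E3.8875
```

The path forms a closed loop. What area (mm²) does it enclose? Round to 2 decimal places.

240.86 mm²

Apply the shoelace formula to the sequence of (X, Y) vertices; enclosed area = 240.86 mm².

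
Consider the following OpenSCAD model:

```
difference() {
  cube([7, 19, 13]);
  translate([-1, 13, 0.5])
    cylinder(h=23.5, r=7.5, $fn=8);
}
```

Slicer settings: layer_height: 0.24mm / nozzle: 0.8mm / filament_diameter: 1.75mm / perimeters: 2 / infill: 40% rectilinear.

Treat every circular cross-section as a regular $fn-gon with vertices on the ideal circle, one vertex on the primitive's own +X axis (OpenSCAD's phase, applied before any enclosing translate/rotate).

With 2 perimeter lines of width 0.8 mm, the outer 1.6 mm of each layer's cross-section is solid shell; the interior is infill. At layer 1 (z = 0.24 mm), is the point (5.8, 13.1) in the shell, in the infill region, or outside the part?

At z = 0.24 mm: the 7×19 cube contributes its full rectangle; the cylinder at (-1, 13) is absent (z outside [0.5, 24]); After the difference (first − rest): none of the subtracted shapes is present at this height, so the 7×19 cube is unchanged — 1 connected region. Overall, the cross-section is a single solid region. The nearest boundary edge runs (7.00, 0.00)→(7.00, 19.00); distance from the point to it = 1.20 mm. The point is inside the cross-section, 1.20 mm from the nearest boundary — within the 1.6 mm shell band (2 × 0.8).

shell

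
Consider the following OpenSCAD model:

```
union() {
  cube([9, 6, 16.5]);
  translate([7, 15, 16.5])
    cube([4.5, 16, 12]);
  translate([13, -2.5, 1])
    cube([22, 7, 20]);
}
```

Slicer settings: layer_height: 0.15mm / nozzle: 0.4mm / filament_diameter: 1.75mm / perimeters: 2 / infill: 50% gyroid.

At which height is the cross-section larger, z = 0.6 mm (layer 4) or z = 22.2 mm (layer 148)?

layer 148 (z = 22.2 mm)

Layer 4 (z = 0.6): the 9×6 cube contributes its full rectangle (area 54.00 mm²); the cube at (7, 15) does not reach this height (z outside [16.5, 28.5]); the cube at (13, -2.5) does not reach this height (z outside [1, 21]); Combining (union): only the 9×6 cube is present, so the union is just that shape — area = 54.00 mm². So its area = 54.00 mm². Layer 148 (z = 22.2): the cube does not reach this height (z outside [0, 16.5]); the cube at (7, 15) is present — its section is the full 4.5×16 rectangle (area 72.00 mm²); the cube at (13, -2.5) does not reach this height (z outside [1, 21]); Taking the union: only the 4.5×16 cube at (7, 15) is present, so the union is just that shape — area = 72.00 mm². So its area = 72.00 mm². Layer 148 is larger (72.00 vs 54.00 mm²).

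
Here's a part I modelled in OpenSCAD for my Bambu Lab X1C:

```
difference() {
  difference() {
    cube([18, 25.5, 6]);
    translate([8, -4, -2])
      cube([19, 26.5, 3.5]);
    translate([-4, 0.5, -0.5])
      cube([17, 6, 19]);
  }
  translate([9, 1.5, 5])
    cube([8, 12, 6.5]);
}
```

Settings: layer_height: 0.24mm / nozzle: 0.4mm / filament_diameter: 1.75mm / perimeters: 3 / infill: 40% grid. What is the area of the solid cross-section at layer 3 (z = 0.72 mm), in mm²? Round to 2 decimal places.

186.00 mm²

At z = 0.72 mm: the cube (footprint 18×25.5) is included at this height (area 459.00 mm²); the 19×26.5 cube at (8, -4) contributes its full rectangle (area 503.50 mm²); the cube at (-4, 0.5) is present — its section is the full 17×6 rectangle (area 102.00 mm²); After the difference (first − rest): starting from the 18×25.5 cube (459.00 mm²), the 19×26.5 cube at (8, -4) partially overlaps it — only the 225.00 mm² overlap (of its 503.50 mm²) is removed, clipping the outline; the 17×6 cube at (-4, 0.5) partially overlaps it — only the 48.00 mm² overlap (of its 102.00 mm²) is removed, clipping the outline — area = 186.00 mm²; the cube at (9, 1.5) is absent (z outside [5, 11.5]); After the difference (first − rest): none of the subtracted shapes is present at this height, so that combined region is unchanged — area = 186.00 mm². Overall, the cross-section has 2 separate islands. Net area = 186.00 mm².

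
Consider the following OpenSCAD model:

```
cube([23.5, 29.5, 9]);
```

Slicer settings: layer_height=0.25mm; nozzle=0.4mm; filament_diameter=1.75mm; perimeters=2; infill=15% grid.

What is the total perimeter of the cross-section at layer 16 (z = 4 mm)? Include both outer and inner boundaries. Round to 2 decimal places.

At z = 4 mm: the cube is present — its section is the full 23.5×29.5 rectangle (perimeter 106.00 mm). Overall, the cross-section is a single solid region. Total boundary length (outer) = 106.00 mm.

106.00 mm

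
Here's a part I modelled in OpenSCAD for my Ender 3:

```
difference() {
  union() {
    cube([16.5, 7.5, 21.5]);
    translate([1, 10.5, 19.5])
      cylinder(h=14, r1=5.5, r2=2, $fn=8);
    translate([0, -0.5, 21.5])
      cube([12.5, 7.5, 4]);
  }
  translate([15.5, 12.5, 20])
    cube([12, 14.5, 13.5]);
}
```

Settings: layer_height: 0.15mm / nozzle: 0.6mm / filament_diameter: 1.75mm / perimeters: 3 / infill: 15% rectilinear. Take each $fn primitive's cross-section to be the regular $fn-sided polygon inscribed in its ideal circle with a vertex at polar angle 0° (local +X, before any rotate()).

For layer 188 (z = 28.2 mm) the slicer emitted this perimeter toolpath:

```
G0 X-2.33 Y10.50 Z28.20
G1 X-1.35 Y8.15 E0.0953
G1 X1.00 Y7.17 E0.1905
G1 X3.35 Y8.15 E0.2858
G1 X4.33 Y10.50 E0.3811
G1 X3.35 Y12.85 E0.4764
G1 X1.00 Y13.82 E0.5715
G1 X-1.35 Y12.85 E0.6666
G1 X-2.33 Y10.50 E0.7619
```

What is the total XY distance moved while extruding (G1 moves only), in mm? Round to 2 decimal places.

Sum the Euclidean lengths of each G1 segment: total = 20.36 mm.

20.36 mm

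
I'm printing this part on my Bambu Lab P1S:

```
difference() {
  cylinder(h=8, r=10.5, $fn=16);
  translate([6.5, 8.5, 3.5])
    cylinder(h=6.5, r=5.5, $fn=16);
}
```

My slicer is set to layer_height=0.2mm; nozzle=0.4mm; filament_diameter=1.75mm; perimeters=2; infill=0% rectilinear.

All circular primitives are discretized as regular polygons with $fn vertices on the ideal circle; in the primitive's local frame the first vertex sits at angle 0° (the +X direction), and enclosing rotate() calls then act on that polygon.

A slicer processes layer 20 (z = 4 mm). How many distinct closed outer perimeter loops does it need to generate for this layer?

1

At z = 4 mm: the cylinder: section is a regular 16-gon, circumradius r=10.5; the cylinder at (6.5, 8.5): section is a regular 16-gon, circumradius r=5.5; After the difference (first − rest): starting from the r=10.5 cylinder, the r=5.5 cylinder at (6.5, 8.5) partially overlaps it — only the 37.57 mm² overlap (of its 92.61 mm²) is removed, clipping the outline — 1 connected region. The result has 1 disconnected region.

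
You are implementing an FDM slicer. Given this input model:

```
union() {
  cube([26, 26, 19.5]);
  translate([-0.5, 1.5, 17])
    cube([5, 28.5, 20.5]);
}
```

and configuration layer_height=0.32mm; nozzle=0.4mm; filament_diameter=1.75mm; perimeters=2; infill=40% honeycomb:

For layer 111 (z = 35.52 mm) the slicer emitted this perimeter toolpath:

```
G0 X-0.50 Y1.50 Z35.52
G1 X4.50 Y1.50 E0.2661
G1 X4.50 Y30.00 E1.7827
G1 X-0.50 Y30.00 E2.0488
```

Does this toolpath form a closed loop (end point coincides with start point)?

Start point (G0): (-0.50, 1.50). End point (last G1): the path does not return to the start — open.

no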